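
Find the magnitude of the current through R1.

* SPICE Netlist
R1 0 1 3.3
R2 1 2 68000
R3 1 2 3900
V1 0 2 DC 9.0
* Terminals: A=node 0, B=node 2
Nodal analysis, taking node 2 as the 0 V reference.
Source V1 fixes V_0 = 9 V.
KCL at each unknown node (sum of currents leaving = 0; resistances in Ω):
  Node 1: (V_1 - 9)/3.3 + (V_1 - 0)/68000 + (V_1 - 0)/3900 = 0
Collecting terms: 0.3033 × V_1 = 2.727  =>  V_1 = 8.992 V
I_R1 = (V_0 - V_1)/R1 = (9 - 8.992)/3.3 = 0.002438 A
|I_R1| = 0.002438 A

Final answer: |I_R1| = 0.002438 A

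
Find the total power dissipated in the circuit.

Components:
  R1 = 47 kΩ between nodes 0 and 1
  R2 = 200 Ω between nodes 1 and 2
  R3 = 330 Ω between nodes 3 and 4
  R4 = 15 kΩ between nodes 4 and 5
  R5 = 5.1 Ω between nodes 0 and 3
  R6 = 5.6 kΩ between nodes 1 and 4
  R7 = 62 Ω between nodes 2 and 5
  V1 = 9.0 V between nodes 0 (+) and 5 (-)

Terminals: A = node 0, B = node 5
Nodal analysis, taking node 5 as the 0 V reference.
Source V1 fixes V_0 = 9 V.
KCL at each unknown node (sum of currents leaving = 0; resistances in Ω):
  Node 1: (V_1 - 9)/47000 + (V_1 - V_2)/200 + (V_1 - V_4)/5600 = 0
  Node 2: (V_2 - V_1)/200 + (V_2 - 0)/62 = 0
  Node 3: (V_3 - V_4)/330 + (V_3 - 9)/5.1 = 0
  Node 4: (V_4 - V_3)/330 + (V_4 - 0)/15000 + (V_4 - V_1)/5600 = 0
Collecting terms (coefficients in siemens):
  0.0052·V_1 - 0.005·V_2 - 0.0001786·V_4 = 0.0001915
  0.02113·V_2 - 0.005·V_1 = 0
  0.1991·V_3 - 0.00303·V_4 = 1.765
  0.003276·V_4 - 0.0001786·V_1 - 0.00303·V_3 = 0
Solving these 4 simultaneous equations (Gaussian elimination) gives:
  V_1 = 0.4184 V, V_2 = 0.09902 V, V_3 = 8.99 V, V_4 = 8.34 V
Power in each resistor, P = (ΔV)²/R:
  P_R1 = (9 - 0.4184)²/47000 = 0.001567 W
  P_R2 = (0.4184 - 0.09902)²/200 = 0.0005101 W
  P_R3 = (8.99 - 8.34)²/330 = 0.001281 W
  P_R4 = (8.34 - 0)²/15000 = 0.004637 W
  P_R5 = (9 - 8.99)²/5.1 = 0.0000198 W
  P_R6 = (0.4184 - 8.34)²/5600 = 0.0112 W
  P_R7 = (0.09902 - 0)²/62 = 0.0001581 W
P_total = P_R1 + P_R2 + P_R3 + P_R4 + P_R5 + P_R6 + P_R7 = 0.01938 W

Final answer: 0.01938 W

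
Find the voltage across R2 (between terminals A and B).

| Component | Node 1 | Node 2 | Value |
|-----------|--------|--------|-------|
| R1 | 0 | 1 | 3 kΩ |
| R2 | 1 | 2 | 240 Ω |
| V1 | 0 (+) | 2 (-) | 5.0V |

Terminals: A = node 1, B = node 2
R1 and R2 are in series across V1 (node 0 → node 1 → node 2), and the output A–B is taken across R2, so this is a voltage divider.
Series current: I = V1/(R1 + R2) = 5/(3000 + 240) = 5/3240 = 0.001543 A
V_R2 = I × R2 = V1 × R2/(R1 + R2) = 5 × 240/3240 = 0.3704 V

Final answer: 0.3704 V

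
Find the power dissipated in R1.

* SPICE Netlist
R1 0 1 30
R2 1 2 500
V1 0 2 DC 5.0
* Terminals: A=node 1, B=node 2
Nodal analysis, taking node 2 as the 0 V reference.
Source V1 fixes V_0 = 5 V.
KCL at each unknown node (sum of currents leaving = 0; resistances in Ω):
  Node 1: (V_1 - 5)/30 + (V_1 - 0)/500 = 0
Collecting terms: 0.03533 × V_1 = 0.1667  =>  V_1 = 4.717 V
I_R1 = (V_0 - V_1)/R1 = (5 - 4.717)/30 = 0.009434 A
P_R1 = I_R1² × R1 = (0.009434)² × 30 = 0.00267 W

Final answer: 0.00267 W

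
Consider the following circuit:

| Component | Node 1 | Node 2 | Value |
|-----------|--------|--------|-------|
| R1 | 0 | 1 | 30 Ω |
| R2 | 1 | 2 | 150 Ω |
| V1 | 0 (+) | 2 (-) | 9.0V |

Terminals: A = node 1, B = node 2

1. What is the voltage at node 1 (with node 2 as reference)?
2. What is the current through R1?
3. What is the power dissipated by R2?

Nodal analysis, taking node 2 as the 0 V reference.
Source V1 fixes V_0 = 9 V.
KCL at each unknown node (sum of currents leaving = 0; resistances in Ω):
  Node 1: (V_1 - 9)/30 + (V_1 - 0)/150 = 0
Collecting terms: 0.04 × V_1 = 0.3  =>  V_1 = 7.5 V
Part 1:
  Read off the nodal solution: V_1 = 7.5 V
Part 2:
  I_R1 = (V_0 - V_1)/R1 = (9 - 7.5)/30 = 0.05 A
  Magnitude: I_R1 = 0.05 A
Part 3:
  I_R2 = (V_1 - V_2)/R2 = (7.5 - 0)/150 = 0.05 A
  P_R2 = I_R2² × R2 = (0.05)² × 150 = 0.375 W

Final answers:
1. V_1 = 7.5 V
2. I_R1 = 0.05 A
3. P_R2 = 0.375 W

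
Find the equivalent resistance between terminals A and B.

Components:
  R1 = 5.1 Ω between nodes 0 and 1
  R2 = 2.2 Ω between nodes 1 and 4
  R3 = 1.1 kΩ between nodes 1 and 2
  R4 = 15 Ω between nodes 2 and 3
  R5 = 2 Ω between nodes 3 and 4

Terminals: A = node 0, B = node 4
Reduce the network between node 0 (A) and node 4 (B) by series/parallel combination:
  Rs1 = R3 + R4 (series, joined only at node 2) = 1100 + 15 = 1115 Ω
  Rs2 = R5 + Rs1 (series, joined only at node 3) = 2 + 1115 = 1117 Ω
  Rp1 = R2 ‖ Rs2 (parallel, both between nodes 1 and 4) = 1/(1/2.2 + 1/1117) = 2.196 Ω
  Rs3 = R1 + Rp1 (series, joined only at node 1) = 5.1 + 2.196 = 7.296 Ω
R_eq = 7.296 Ω

Final answer: 7.296 Ω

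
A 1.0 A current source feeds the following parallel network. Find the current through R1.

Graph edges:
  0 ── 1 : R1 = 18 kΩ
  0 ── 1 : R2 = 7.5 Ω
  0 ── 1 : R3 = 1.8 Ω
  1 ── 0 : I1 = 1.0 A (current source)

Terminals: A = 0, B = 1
All resistors sit directly between nodes 0 and 1, so they are in parallel and share one voltage V; the full source current 1 A splits among them.
1/R_par = 1/18000 + 1/7.5 + 1/1.8 = 0.6889 S  =>  R_par = 1.451 Ω
V = I × R_par = 1 × 1.451 = 1.451 V
I_R1 = V/R1 = 1.451/18000 = 0.00008064 A

Final answer: 8.064e-05 A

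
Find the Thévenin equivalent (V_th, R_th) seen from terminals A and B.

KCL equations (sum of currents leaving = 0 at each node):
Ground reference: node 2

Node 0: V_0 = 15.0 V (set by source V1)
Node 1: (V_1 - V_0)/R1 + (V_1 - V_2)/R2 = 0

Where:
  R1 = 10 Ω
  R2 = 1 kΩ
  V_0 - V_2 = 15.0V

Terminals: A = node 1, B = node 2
Step 1 — V_th is the open-circuit voltage V_A - V_B (nothing connected across the terminals).
Nodal analysis, taking node 2 as the 0 V reference.
Source V1 fixes V_0 = 15 V.
KCL at each unknown node (sum of currents leaving = 0; resistances in Ω):
  Node 1: (V_1 - 15)/10 + (V_1 - 0)/1000 = 0
Collecting terms: 0.101 × V_1 = 1.5  =>  V_1 = 14.85 V
V_th = V_1 - V_2 = 14.85 - 0 = 14.85 V
Step 2 — R_th: zero the source — replace V1 by a short circuit (node 2 merges into node 0) — and find the resistance seen between A (node 1) and B (node 0).
Reduce the network between node 1 (A) and node 0 (B) by series/parallel combination:
  Rp1 = R1 ‖ R2 (parallel, both between nodes 0 and 1) = 1/(1/10 + 1/1000) = 9.901 Ω
R_th = 9.901 Ω

Final answer: V_th = 14.85 V, R_th = 9.901 Ω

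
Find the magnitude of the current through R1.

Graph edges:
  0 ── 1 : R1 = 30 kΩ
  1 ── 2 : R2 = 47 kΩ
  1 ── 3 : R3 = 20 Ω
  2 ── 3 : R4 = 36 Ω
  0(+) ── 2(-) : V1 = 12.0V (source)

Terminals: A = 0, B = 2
Nodal analysis, taking node 2 as the 0 V reference.
Source V1 fixes V_0 = 12 V.
KCL at each unknown node (sum of currents leaving = 0; resistances in Ω):
  Node 1: (V_1 - 12)/30000 + (V_1 - 0)/47000 + (V_1 - V_3)/20 = 0
  Node 3: (V_3 - V_1)/20 + (V_3 - 0)/36 = 0
Collecting terms (coefficients in siemens):
  0.05005·V_1 - 0.05·V_3 = 0.0004
  0.07778·V_3 - 0.05·V_1 = 0
Determinant D = (0.05005)(0.07778) - (-0.05)(-0.05) = 0.001393
V_1 = [(0.0004)(0.07778) - (-0.05)(0)]/D = 0.02233 V
V_3 = [(0.05005)(0) - (0.0004)(-0.05)]/D = 0.01436 V
I_R1 = (V_0 - V_1)/R1 = (12 - 0.02233)/30000 = 0.0003993 A
|I_R1| = 0.0003993 A

Final answer: |I_R1| = 0.0003993 A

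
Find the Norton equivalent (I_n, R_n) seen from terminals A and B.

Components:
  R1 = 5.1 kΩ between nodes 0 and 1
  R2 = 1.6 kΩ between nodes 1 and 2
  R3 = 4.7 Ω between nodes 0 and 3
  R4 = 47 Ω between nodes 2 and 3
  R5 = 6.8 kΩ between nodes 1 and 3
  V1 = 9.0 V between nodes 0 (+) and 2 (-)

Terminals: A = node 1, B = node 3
Find the Thévenin equivalent first; then I_n = V_th/R_th and R_n = R_th.
Step 1 — V_th is the open-circuit voltage V_A - V_B (nothing connected across the terminals).
Nodal analysis, taking node 2 as the 0 V reference.
Source V1 fixes V_0 = 9 V.
KCL at each unknown node (sum of currents leaving = 0; resistances in Ω):
  Node 1: (V_1 - 9)/5100 + (V_1 - 0)/1600 + (V_1 - V_3)/6800 = 0
  Node 3: (V_3 - 9)/4.7 + (V_3 - 0)/47 + (V_3 - V_1)/6800 = 0
Collecting terms (coefficients in siemens):
  0.0009681·V_1 - 0.0001471·V_3 = 0.001765
  0.2342·V_3 - 0.0001471·V_1 = 1.915
Determinant D = (0.0009681)(0.2342) - (-0.0001471)(-0.0001471) = 0.0002267
V_1 = [(0.001765)(0.2342) - (-0.0001471)(1.915)]/D = 3.065 V
V_3 = [(0.0009681)(1.915) - (0.001765)(-0.0001471)]/D = 8.179 V
V_th = V_1 - V_3 = 3.065 - 8.179 = -5.114 V
Step 2 — R_th: zero the source — replace V1 by a short circuit (node 2 merges into node 0) — and find the resistance seen between A (node 1) and B (node 3).
Reduce the network between node 1 (A) and node 3 (B) by series/parallel combination:
  Rp1 = R1 ‖ R2 (parallel, both between nodes 0 and 1) = 1/(1/5100 + 1/1600) = 1218 Ω
  Rp2 = R3 ‖ R4 (parallel, both between nodes 0 and 3) = 1/(1/4.7 + 1/47) = 4.273 Ω
  Rs1 = Rp1 + Rp2 (series, joined only at node 0) = 1218 + 4.273 = 1222 Ω
  Rp3 = R5 ‖ Rs1 (parallel, both between nodes 1 and 3) = 1/(1/6800 + 1/1222) = 1036 Ω
R_th = 1.036 kΩ
I_n = V_th/R_th = -5.114/1036 = -0.004936 A, and R_n = R_th = 1.036 kΩ

Final answer: I_n = -0.004936 A, R_n = 1.036 kΩ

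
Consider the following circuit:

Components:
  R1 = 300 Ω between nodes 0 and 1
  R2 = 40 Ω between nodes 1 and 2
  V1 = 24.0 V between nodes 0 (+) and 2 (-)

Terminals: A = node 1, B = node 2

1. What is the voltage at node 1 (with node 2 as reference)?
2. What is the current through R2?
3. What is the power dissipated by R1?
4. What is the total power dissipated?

Nodal analysis, taking node 2 as the 0 V reference.
Source V1 fixes V_0 = 24 V.
KCL at each unknown node (sum of currents leaving = 0; resistances in Ω):
  Node 1: (V_1 - 24)/300 + (V_1 - 0)/40 = 0
Collecting terms: 0.02833 × V_1 = 0.08  =>  V_1 = 2.824 V
Part 1:
  Read off the nodal solution: V_1 = 2.824 V
Part 2:
  I_R2 = (V_1 - V_2)/R2 = (2.824 - 0)/40 = 0.07059 A
  Magnitude: I_R2 = 0.07059 A
Part 3:
  I_R1 = (V_0 - V_1)/R1 = (24 - 2.824)/300 = 0.07059 A
  P_R1 = I_R1² × R1 = (0.07059)² × 300 = 1.495 W
Part 4:
  Power in each resistor, P = (ΔV)²/R:
    P_R1 = (24 - 2.824)²/300 = 1.495 W
    P_R2 = (2.824 - 0)²/40 = 0.1993 W
  P_total = P_R1 + P_R2 = 1.694 W

Final answers:
1. V_1 = 2.824 V
2. I_R2 = 0.07059 A
3. P_R1 = 1.495 W
4. P_total = 1.694 W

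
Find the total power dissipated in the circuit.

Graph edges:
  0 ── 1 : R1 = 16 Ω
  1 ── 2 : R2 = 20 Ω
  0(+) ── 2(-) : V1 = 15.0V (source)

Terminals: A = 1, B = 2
Nodal analysis, taking node 2 as the 0 V reference.
Source V1 fixes V_0 = 15 V.
KCL at each unknown node (sum of currents leaving = 0; resistances in Ω):
  Node 1: (V_1 - 15)/16 + (V_1 - 0)/20 = 0
Collecting terms: 0.1125 × V_1 = 0.9375  =>  V_1 = 8.333 V
Power in each resistor, P = (ΔV)²/R:
  P_R1 = (15 - 8.333)²/16 = 2.778 W
  P_R2 = (8.333 - 0)²/20 = 3.472 W
P_total = P_R1 + P_R2 = 6.25 W

Final answer: 6.25 W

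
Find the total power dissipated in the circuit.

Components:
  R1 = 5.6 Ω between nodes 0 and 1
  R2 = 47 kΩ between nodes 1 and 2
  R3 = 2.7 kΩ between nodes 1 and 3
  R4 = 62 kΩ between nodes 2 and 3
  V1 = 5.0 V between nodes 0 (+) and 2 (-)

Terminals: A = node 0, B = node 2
Nodal analysis, taking node 2 as the 0 V reference.
Source V1 fixes V_0 = 5 V.
KCL at each unknown node (sum of currents leaving = 0; resistances in Ω):
  Node 1: (V_1 - 5)/5.6 + (V_1 - 0)/47000 + (V_1 - V_3)/2700 = 0
  Node 3: (V_3 - V_1)/2700 + (V_3 - 0)/62000 = 0
Collecting terms (coefficients in siemens):
  0.179·V_1 - 0.0003704·V_3 = 0.8929
  0.0003865·V_3 - 0.0003704·V_1 = 0
Determinant D = (0.179)(0.0003865) - (-0.0003704)(-0.0003704) = 0.00006903
V_1 = [(0.8929)(0.0003865) - (-0.0003704)(0)]/D = 4.999 V
V_3 = [(0.179)(0) - (0.8929)(-0.0003704)]/D = 4.79 V
Power in each resistor, P = (ΔV)²/R:
  P_R1 = (5 - 4.999)²/5.6 = 0.0000001888 W
  P_R2 = (4.999 - 0)²/47000 = 0.0005317 W
  P_R3 = (4.999 - 4.79)²/2700 = 0.00001612 W
  P_R4 = (0 - 4.79)²/62000 = 0.0003701 W
P_total = P_R1 + P_R2 + P_R3 + P_R4 = 0.0009181 W

Final answer: 0.0009181 W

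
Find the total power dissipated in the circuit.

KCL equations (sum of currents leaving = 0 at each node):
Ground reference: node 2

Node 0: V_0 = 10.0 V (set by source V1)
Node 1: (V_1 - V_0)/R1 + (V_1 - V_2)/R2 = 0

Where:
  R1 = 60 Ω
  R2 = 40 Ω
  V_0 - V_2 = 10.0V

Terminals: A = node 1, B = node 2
Nodal analysis, taking node 2 as the 0 V reference.
Source V1 fixes V_0 = 10 V.
KCL at each unknown node (sum of currents leaving = 0; resistances in Ω):
  Node 1: (V_1 - 10)/60 + (V_1 - 0)/40 = 0
Collecting terms: 0.04167 × V_1 = 0.1667  =>  V_1 = 4 V
Power in each resistor, P = (ΔV)²/R:
  P_R1 = (10 - 4)²/60 = 0.6 W
  P_R2 = (4 - 0)²/40 = 0.4 W
P_total = P_R1 + P_R2 = 1 W

Final answer: 1 W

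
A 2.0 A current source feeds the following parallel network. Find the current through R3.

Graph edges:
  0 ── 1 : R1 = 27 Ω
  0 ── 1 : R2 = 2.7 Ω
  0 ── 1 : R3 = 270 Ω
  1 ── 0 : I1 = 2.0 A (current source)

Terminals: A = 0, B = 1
All resistors sit directly between nodes 0 and 1, so they are in parallel and share one voltage V; the full source current 2 A splits among them.
1/R_par = 1/27 + 1/2.7 + 1/270 = 0.4111 S  =>  R_par = 2.432 Ω
V = I × R_par = 2 × 2.432 = 4.865 V
I_R3 = V/R3 = 4.865/270 = 0.01802 A

Final answer: 0.01802 A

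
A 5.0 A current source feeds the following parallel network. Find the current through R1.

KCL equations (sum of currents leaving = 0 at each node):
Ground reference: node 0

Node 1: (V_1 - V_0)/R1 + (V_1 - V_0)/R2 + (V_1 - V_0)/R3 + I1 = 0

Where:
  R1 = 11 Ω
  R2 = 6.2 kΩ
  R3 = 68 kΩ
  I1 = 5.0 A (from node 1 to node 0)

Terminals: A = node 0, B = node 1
All resistors sit directly between nodes 0 and 1, so they are in parallel and share one voltage V; the full source current 5 A splits among them.
1/R_par = 1/11 + 1/6200 + 1/68000 = 0.09109 S  =>  R_par = 10.98 Ω
V = I × R_par = 5 × 10.98 = 54.89 V
I_R1 = V/R1 = 54.89/11 = 4.99 A

Final answer: 4.99 A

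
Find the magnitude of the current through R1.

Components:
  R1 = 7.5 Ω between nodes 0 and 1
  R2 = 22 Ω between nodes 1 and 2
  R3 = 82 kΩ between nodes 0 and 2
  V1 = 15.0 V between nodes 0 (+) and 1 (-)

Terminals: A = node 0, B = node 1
Nodal analysis, taking node 1 as the 0 V reference.
Source V1 fixes V_0 = 15 V.
KCL at each unknown node (sum of currents leaving = 0; resistances in Ω):
  Node 2: (V_2 - 0)/22 + (V_2 - 15)/82000 = 0
Collecting terms: 0.04547 × V_2 = 0.0001829  =>  V_2 = 0.004023 V
I_R1 = (V_0 - V_1)/R1 = (15 - 0)/7.5 = 2 A
|I_R1| = 2 A

Final answer: |I_R1| = 2 A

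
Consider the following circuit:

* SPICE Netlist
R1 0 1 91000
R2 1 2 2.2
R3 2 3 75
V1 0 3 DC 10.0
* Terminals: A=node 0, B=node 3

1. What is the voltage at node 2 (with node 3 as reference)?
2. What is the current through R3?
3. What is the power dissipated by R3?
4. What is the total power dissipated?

Nodal analysis, taking node 3 as the 0 V reference.
Source V1 fixes V_0 = 10 V.
KCL at each unknown node (sum of currents leaving = 0; resistances in Ω):
  Node 1: (V_1 - 10)/91000 + (V_1 - V_2)/2.2 = 0
  Node 2: (V_2 - V_1)/2.2 + (V_2 - 0)/75 = 0
Collecting terms (coefficients in siemens):
  0.4546·V_1 - 0.4545·V_2 = 0.0001099
  0.4679·V_2 - 0.4545·V_1 = 0
Determinant D = (0.4546)(0.4679) - (-0.4545)(-0.4545) = 0.006066
V_1 = [(0.0001099)(0.4679) - (-0.4545)(0)]/D = 0.008476 V
V_2 = [(0.4546)(0) - (0.0001099)(-0.4545)]/D = 0.008235 V
Part 1:
  Read off the nodal solution: V_2 = 0.008235 V
Part 2:
  I_R3 = (V_2 - V_3)/R3 = (0.008235 - 0)/75 = 0.0001098 A
  Magnitude: I_R3 = 0.0001098 A
Part 3:
  I_R3 = (V_2 - V_3)/R3 = (0.008235 - 0)/75 = 0.0001098 A
  P_R3 = I_R3² × R3 = (0.0001098)² × 75 = 0.0000009042 W
Part 4:
  Power in each resistor, P = (ΔV)²/R:
    P_R1 = (10 - 0.008476)²/91000 = 0.001097 W
    P_R2 = (0.008476 - 0.008235)²/2.2 = 0.00000002652 W
    P_R3 = (0.008235 - 0)²/75 = 0.0000009042 W
  P_total = P_R1 + P_R2 + P_R3 = 0.001098 W

Final answers:
1. V_2 = 0.008235 V
2. I_R3 = 0.0001098 A
3. P_R3 = 9.042e-07 W
4. P_total = 0.001098 W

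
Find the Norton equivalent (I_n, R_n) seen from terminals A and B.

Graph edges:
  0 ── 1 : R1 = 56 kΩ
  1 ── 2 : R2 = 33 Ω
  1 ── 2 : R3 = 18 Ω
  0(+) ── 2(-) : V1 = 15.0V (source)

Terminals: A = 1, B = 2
Find the Thévenin equivalent first; then I_n = V_th/R_th and R_n = R_th.
Step 1 — V_th is the open-circuit voltage V_A - V_B (nothing connected across the terminals).
Nodal analysis, taking node 2 as the 0 V reference.
Source V1 fixes V_0 = 15 V.
KCL at each unknown node (sum of currents leaving = 0; resistances in Ω):
  Node 1: (V_1 - 15)/56000 + (V_1 - 0)/33 + (V_1 - 0)/18 = 0
Collecting terms: 0.08588 × V_1 = 0.0002679  =>  V_1 = 0.003119 V
V_th = V_1 - V_2 = 0.003119 - 0 = 0.003119 V
Step 2 — R_th: zero the source — replace V1 by a short circuit (node 2 merges into node 0) — and find the resistance seen between A (node 1) and B (node 0).
Reduce the network between node 1 (A) and node 0 (B) by series/parallel combination:
  Rp1 = R1 ‖ R2 ‖ R3 (parallel, all between nodes 0 and 1) = 1/(1/56000 + 1/33 + 1/18) = 11.64 Ω
R_th = 11.64 Ω
I_n = V_th/R_th = 0.003119/11.64 = 0.0002679 A, and R_n = R_th = 11.64 Ω

Final answer: I_n = 0.0002679 A, R_n = 11.64 Ω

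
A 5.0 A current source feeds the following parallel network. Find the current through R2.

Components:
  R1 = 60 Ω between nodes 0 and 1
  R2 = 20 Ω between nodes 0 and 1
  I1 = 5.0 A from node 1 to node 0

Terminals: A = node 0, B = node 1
All resistors sit directly between nodes 0 and 1, so they are in parallel and share one voltage V; the full source current 5 A splits among them.
1/R_par = 1/60 + 1/20 = 0.06667 S  =>  R_par = 15 Ω
V = I × R_par = 5 × 15 = 75 V
I_R2 = V/R2 = 75/20 = 3.75 A

Final answer: 3.75 A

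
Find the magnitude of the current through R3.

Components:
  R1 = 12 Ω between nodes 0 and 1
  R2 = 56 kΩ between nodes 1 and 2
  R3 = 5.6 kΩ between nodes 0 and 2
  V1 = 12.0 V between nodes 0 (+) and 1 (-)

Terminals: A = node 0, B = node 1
Nodal analysis, taking node 1 as the 0 V reference.
Source V1 fixes V_0 = 12 V.
KCL at each unknown node (sum of currents leaving = 0; resistances in Ω):
  Node 2: (V_2 - 0)/56000 + (V_2 - 12)/5600 = 0
Collecting terms: 0.0001964 × V_2 = 0.002143  =>  V_2 = 10.91 V
I_R3 = (V_0 - V_2)/R3 = (12 - 10.91)/5600 = 0.0001948 A
|I_R3| = 0.0001948 A

Final answer: |I_R3| = 0.0001948 A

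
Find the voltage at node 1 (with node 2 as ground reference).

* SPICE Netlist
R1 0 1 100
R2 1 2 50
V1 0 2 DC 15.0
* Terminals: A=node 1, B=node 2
Nodal analysis, taking node 2 as the 0 V reference.
Source V1 fixes V_0 = 15 V.
KCL at each unknown node (sum of currents leaving = 0; resistances in Ω):
  Node 1: (V_1 - 15)/100 + (V_1 - 0)/50 = 0
Collecting terms: 0.03 × V_1 = 0.15  =>  V_1 = 5 V
The requested potential is V_1 = 5 V.

Final answer: V_1 = 5 V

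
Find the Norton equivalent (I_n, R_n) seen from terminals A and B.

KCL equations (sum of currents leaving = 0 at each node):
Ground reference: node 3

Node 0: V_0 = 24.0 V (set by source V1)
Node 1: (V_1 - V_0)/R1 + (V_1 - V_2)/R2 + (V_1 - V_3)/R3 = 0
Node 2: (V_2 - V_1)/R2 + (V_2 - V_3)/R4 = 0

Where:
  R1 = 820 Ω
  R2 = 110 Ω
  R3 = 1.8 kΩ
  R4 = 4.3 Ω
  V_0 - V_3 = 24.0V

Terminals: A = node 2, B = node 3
Find the Thévenin equivalent first; then I_n = V_th/R_th and R_n = R_th.
Step 1 — V_th is the open-circuit voltage V_A - V_B (nothing connected across the terminals).
Nodal analysis, taking node 3 as the 0 V reference.
Source V1 fixes V_0 = 24 V.
KCL at each unknown node (sum of currents leaving = 0; resistances in Ω):
  Node 1: (V_1 - 24)/820 + (V_1 - V_2)/110 + (V_1 - 0)/1800 = 0
  Node 2: (V_2 - V_1)/110 + (V_2 - 0)/4.3 = 0
Collecting terms (coefficients in siemens):
  0.01087·V_1 - 0.009091·V_2 = 0.02927
  0.2416·V_2 - 0.009091·V_1 = 0
Determinant D = (0.01087)(0.2416) - (-0.009091)(-0.009091) = 0.002543
V_1 = [(0.02927)(0.2416) - (-0.009091)(0)]/D = 2.781 V
V_2 = [(0.01087)(0) - (0.02927)(-0.009091)]/D = 0.1046 V
V_th = V_2 - V_3 = 0.1046 - 0 = 0.1046 V
Step 2 — R_th: zero the source — replace V1 by a short circuit (node 3 merges into node 0) — and find the resistance seen between A (node 2) and B (node 0).
Reduce the network between node 2 (A) and node 0 (B) by series/parallel combination:
  Rp1 = R1 ‖ R3 (parallel, both between nodes 0 and 1) = 1/(1/820 + 1/1800) = 563.4 Ω
  Rs1 = R2 + Rp1 (series, joined only at node 1) = 110 + 563.4 = 673.4 Ω
  Rp2 = R4 ‖ Rs1 (parallel, both between nodes 0 and 2) = 1/(1/4.3 + 1/673.4) = 4.273 Ω
R_th = 4.273 Ω
I_n = V_th/R_th = 0.1046/4.273 = 0.02449 A, and R_n = R_th = 4.273 Ω

Final answer: I_n = 0.02449 A, R_n = 4.273 Ω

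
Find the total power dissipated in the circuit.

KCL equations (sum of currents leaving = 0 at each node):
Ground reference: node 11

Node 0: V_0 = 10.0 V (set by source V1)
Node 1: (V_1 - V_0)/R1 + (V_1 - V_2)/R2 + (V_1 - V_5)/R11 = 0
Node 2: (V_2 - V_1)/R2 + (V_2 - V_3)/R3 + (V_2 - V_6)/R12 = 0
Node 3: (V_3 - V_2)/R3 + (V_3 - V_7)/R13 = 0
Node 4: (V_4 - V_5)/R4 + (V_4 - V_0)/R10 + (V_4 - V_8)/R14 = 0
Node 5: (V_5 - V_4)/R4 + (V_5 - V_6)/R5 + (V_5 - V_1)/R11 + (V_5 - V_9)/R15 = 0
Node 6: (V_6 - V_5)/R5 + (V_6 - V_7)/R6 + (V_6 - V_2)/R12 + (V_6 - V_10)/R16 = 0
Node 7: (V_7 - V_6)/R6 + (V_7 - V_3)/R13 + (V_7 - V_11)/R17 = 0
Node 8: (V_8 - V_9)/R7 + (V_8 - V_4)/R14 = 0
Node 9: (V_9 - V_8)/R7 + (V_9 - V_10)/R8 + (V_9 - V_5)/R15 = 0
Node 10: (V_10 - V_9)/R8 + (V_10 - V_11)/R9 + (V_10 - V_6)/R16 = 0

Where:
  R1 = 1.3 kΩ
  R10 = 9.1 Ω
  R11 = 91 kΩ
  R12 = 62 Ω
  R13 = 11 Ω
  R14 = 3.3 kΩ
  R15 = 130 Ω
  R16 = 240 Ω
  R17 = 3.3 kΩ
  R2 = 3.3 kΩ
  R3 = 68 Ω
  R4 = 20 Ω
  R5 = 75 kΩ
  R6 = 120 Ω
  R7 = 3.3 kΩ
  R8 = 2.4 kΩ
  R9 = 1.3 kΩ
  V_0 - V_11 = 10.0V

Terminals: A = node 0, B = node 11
Nodal analysis, taking node 11 as the 0 V reference.
Source V1 fixes V_0 = 10 V.
KCL at each unknown node (sum of currents leaving = 0; resistances in Ω):
  Node 1: (V_1 - 10)/1300 + (V_1 - V_2)/3300 + (V_1 - V_5)/91000 = 0
  Node 2: (V_2 - V_1)/3300 + (V_2 - V_3)/68 + (V_2 - V_6)/62 = 0
  Node 3: (V_3 - V_2)/68 + (V_3 - V_7)/11 = 0
  Node 4: (V_4 - V_5)/20 + (V_4 - 10)/9.1 + (V_4 - V_8)/3300 = 0
  Node 5: (V_5 - V_4)/20 + (V_5 - V_6)/75000 + (V_5 - V_1)/91000 + (V_5 - V_9)/130 = 0
  Node 6: (V_6 - V_5)/75000 + (V_6 - V_7)/120 + (V_6 - V_2)/62 + (V_6 - V_10)/240 = 0
  Node 7: (V_7 - V_6)/120 + (V_7 - V_3)/11 + (V_7 - 0)/3300 = 0
  Node 8: (V_8 - V_9)/3300 + (V_8 - V_4)/3300 = 0
  Node 9: (V_9 - V_8)/3300 + (V_9 - V_10)/2400 + (V_9 - V_5)/130 = 0
  Node 10: (V_10 - V_9)/2400 + (V_10 - 0)/1300 + (V_10 - V_6)/240 = 0
Collecting terms (coefficients in siemens):
  0.001083·V_1 - 0.000303·V_2 - 0.00001099·V_5 = 0.007692
  0.03114·V_2 - 0.000303·V_1 - 0.01471·V_3 - 0.01613·V_6 = 0
  0.1056·V_3 - 0.01471·V_2 - 0.09091·V_7 = 0
  0.1602·V_4 - 0.05·V_5 - 0.000303·V_8 = 1.099
  0.05772·V_5 - 0.00001099·V_1 - 0.05·V_4 - 0.00001333·V_6 - 0.007692·V_9 = 0
  0.02864·V_6 - 0.01613·V_2 - 0.00001333·V_5 - 0.008333·V_7 - 0.004167·V_10 = 0
  0.09955·V_7 - 0.09091·V_3 - 0.008333·V_6 = 0
  0.0006061·V_8 - 0.000303·V_4 - 0.000303·V_9 = 0
  0.008412·V_9 - 0.007692·V_5 - 0.000303·V_8 - 0.0004167·V_10 = 0
  0.005353·V_10 - 0.004167·V_6 - 0.0004167·V_9 = 0
Solving these 10 simultaneous equations (Gaussian elimination) gives:
  V_1 = 8.254 V, V_2 = 3.761 V, V_3 = 3.704 V, V_4 = 9.976 V
  V_5 = 9.926 V, V_6 = 3.728 V, V_7 = 3.694 V, V_8 = 9.793 V
  V_9 = 9.61 V, V_10 = 3.65 V
Power in each resistor, P = (ΔV)²/R:
  P_R1 = (10 - 8.254)²/1300 = 0.002345 W
  P_R2 = (8.254 - 3.761)²/3300 = 0.006118 W
  P_R3 = (3.761 - 3.704)²/68 = 0.00004777 W
  P_R4 = (9.976 - 9.926)²/20 = 0.0001279 W
  P_R5 = (9.926 - 3.728)²/75000 = 0.0005121 W
  P_R6 = (3.728 - 3.694)²/120 = 0.000009501 W
  P_R7 = (9.793 - 9.61)²/3300 = 0.00001016 W
  P_R8 = (9.61 - 3.65)²/2400 = 0.0148 W
  P_R9 = (3.65 - 0)²/1300 = 0.01025 W
  P_R10 = (10 - 9.976)²/9.1 = 0.00006078 W
  P_R11 = (8.254 - 9.926)²/91000 = 0.00003072 W
  P_R12 = (3.761 - 3.728)²/62 = 0.00001698 W
  P_R13 = (3.704 - 3.694)²/11 = 0.000007728 W
  P_R14 = (9.976 - 9.793)²/3300 = 0.00001016 W
  P_R15 = (9.926 - 9.61)²/130 = 0.0007663 W
  P_R16 = (3.728 - 3.65)²/240 = 0.0000253 W
  P_R17 = (3.694 - 0)²/3300 = 0.004136 W
P_total = P_R1 + P_R2 + P_R3 + P_R4 + P_R5 + P_R6 + P_R7 + P_R8 + P_R9 + P_R10 + P_R11 + P_R12 + P_R13 + P_R14 + P_R15 + P_R16 + P_R17 = 0.03928 W

Final answer: 0.03928 W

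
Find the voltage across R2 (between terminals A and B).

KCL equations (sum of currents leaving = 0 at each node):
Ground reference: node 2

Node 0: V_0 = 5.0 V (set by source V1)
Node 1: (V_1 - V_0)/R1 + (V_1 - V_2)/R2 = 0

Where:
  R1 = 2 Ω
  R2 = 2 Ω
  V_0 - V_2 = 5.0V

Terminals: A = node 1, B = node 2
R1 and R2 are in series across V1 (node 0 → node 1 → node 2), and the output A–B is taken across R2, so this is a voltage divider.
Series current: I = V1/(R1 + R2) = 5/(2 + 2) = 5/4 = 1.25 A
V_R2 = I × R2 = V1 × R2/(R1 + R2) = 5 × 2/4 = 2.5 V

Final answer: 2.5 V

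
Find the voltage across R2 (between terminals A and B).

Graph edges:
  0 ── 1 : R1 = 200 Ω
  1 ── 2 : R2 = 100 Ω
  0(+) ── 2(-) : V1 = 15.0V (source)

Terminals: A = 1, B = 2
R1 and R2 are in series across V1 (node 0 → node 1 → node 2), and the output A–B is taken across R2, so this is a voltage divider.
Series current: I = V1/(R1 + R2) = 15/(200 + 100) = 15/300 = 0.05 A
V_R2 = I × R2 = V1 × R2/(R1 + R2) = 15 × 100/300 = 5 V

Final answer: 5 V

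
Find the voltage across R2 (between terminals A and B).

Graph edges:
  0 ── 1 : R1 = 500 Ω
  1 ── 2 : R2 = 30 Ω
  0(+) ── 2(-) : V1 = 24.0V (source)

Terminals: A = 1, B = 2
R1 and R2 are in series across V1 (node 0 → node 1 → node 2), and the output A–B is taken across R2, so this is a voltage divider.
Series current: I = V1/(R1 + R2) = 24/(500 + 30) = 24/530 = 0.04528 A
V_R2 = I × R2 = V1 × R2/(R1 + R2) = 24 × 30/530 = 1.358 V

Final answer: 1.358 V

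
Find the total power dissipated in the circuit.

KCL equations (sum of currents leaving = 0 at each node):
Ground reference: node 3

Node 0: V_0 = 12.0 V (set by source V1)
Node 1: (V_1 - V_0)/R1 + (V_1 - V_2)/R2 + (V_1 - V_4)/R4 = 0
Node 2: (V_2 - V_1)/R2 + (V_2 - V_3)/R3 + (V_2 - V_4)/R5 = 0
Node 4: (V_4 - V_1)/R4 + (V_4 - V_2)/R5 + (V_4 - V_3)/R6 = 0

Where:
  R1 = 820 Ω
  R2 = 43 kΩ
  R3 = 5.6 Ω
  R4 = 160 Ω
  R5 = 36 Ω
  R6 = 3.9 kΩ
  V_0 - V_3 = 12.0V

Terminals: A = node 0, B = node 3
Nodal analysis, taking node 3 as the 0 V reference.
Source V1 fixes V_0 = 12 V.
KCL at each unknown node (sum of currents leaving = 0; resistances in Ω):
  Node 1: (V_1 - 12)/820 + (V_1 - V_2)/43000 + (V_1 - V_4)/160 = 0
  Node 2: (V_2 - V_1)/43000 + (V_2 - 0)/5.6 + (V_2 - V_4)/36 = 0
  Node 4: (V_4 - V_1)/160 + (V_4 - V_2)/36 + (V_4 - 0)/3900 = 0
Collecting terms (coefficients in siemens):
  0.007493·V_1 - 0.00002326·V_2 - 0.00625·V_4 = 0.01463
  0.2064·V_2 - 0.00002326·V_1 - 0.02778·V_4 = 0
  0.03428·V_4 - 0.00625·V_1 - 0.02778·V_2 = 0
Solving these 3 simultaneous equations (Gaussian elimination) gives:
  V_1 = 2.356 V, V_2 = 0.06517 V, V_4 = 0.4822 V
Power in each resistor, P = (ΔV)²/R:
  P_R1 = (12 - 2.356)²/820 = 0.1134 W
  P_R2 = (2.356 - 0.06517)²/43000 = 0.000122 W
  P_R3 = (0.06517 - 0)²/5.6 = 0.0007585 W
  P_R4 = (2.356 - 0.4822)²/160 = 0.02193 W
  P_R5 = (0.06517 - 0.4822)²/36 = 0.004831 W
  P_R6 = (0 - 0.4822)²/3900 = 0.00005962 W
P_total = P_R1 + P_R2 + P_R3 + P_R4 + P_R5 + P_R6 = 0.1411 W

Final answer: 0.1411 W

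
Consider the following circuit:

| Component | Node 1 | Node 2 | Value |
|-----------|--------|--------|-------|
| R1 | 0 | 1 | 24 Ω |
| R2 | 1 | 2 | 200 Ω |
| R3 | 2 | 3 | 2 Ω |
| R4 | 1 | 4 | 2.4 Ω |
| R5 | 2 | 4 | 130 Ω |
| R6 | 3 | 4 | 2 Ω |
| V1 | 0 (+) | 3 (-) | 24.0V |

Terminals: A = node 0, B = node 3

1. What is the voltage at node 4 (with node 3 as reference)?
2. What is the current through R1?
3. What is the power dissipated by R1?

Nodal analysis, taking node 3 as the 0 V reference.
Source V1 fixes V_0 = 24 V.
KCL at each unknown node (sum of currents leaving = 0; resistances in Ω):
  Node 1: (V_1 - 24)/24 + (V_1 - V_2)/200 + (V_1 - V_4)/2.4 = 0
  Node 2: (V_2 - V_1)/200 + (V_2 - 0)/2 + (V_2 - V_4)/130 = 0
  Node 4: (V_4 - V_1)/2.4 + (V_4 - V_2)/130 + (V_4 - 0)/2 = 0
Collecting terms (coefficients in siemens):
  0.4633·V_1 - 0.005·V_2 - 0.4167·V_4 = 1
  0.5127·V_2 - 0.005·V_1 - 0.007692·V_4 = 0
  0.9244·V_4 - 0.4167·V_1 - 0.007692·V_2 = 0
Solving these 3 simultaneous equations (Gaussian elimination) gives:
  V_1 = 3.631 V, V_2 = 0.05998 V, V_4 = 1.637 V
Part 1:
  Read off the nodal solution: V_4 = 1.637 V
Part 2:
  I_R1 = (V_0 - V_1)/R1 = (24 - 3.631)/24 = 0.8487 A
  Magnitude: I_R1 = 0.8487 A
Part 3:
  I_R1 = (V_0 - V_1)/R1 = (24 - 3.631)/24 = 0.8487 A
  P_R1 = I_R1² × R1 = (0.8487)² × 24 = 17.29 W

Final answers:
1. V_4 = 1.637 V
2. I_R1 = 0.8487 A
3. P_R1 = 17.29 W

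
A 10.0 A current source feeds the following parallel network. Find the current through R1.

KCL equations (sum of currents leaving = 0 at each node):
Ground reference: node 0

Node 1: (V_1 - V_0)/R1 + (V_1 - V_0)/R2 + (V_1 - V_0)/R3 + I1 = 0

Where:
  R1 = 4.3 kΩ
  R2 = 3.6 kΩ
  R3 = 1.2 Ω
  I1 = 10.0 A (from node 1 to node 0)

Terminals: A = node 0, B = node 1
All resistors sit directly between nodes 0 and 1, so they are in parallel and share one voltage V; the full source current 10 A splits among them.
1/R_par = 1/4300 + 1/3600 + 1/1.2 = 0.8338 S  =>  R_par = 1.199 Ω
V = I × R_par = 10 × 1.199 = 11.99 V
I_R1 = V/R1 = 11.99/4300 = 0.002789 A

Final answer: 0.002789 A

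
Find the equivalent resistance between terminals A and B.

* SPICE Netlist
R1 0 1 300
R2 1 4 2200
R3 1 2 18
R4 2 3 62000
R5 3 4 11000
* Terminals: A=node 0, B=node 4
Reduce the network between node 0 (A) and node 4 (B) by series/parallel combination:
  Rs1 = R3 + R4 (series, joined only at node 2) = 18 + 62000 = 62020 Ω
  Rs2 = R5 + Rs1 (series, joined only at node 3) = 11000 + 62020 = 73020 Ω
  Rp1 = R2 ‖ Rs2 (parallel, both between nodes 1 and 4) = 1/(1/2200 + 1/73020) = 2136 Ω
  Rs3 = R1 + Rp1 (series, joined only at node 1) = 300 + 2136 = 2436 Ω
R_eq = 2.436 kΩ

Final answer: 2.436 kΩ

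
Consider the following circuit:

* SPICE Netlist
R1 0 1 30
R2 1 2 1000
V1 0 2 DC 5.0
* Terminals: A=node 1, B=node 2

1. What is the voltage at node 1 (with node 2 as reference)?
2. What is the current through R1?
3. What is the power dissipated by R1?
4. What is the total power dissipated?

Nodal analysis, taking node 2 as the 0 V reference.
Source V1 fixes V_0 = 5 V.
KCL at each unknown node (sum of currents leaving = 0; resistances in Ω):
  Node 1: (V_1 - 5)/30 + (V_1 - 0)/1000 = 0
Collecting terms: 0.03433 × V_1 = 0.1667  =>  V_1 = 4.854 V
Part 1:
  Read off the nodal solution: V_1 = 4.854 V
Part 2:
  I_R1 = (V_0 - V_1)/R1 = (5 - 4.854)/30 = 0.004854 A
  Magnitude: I_R1 = 0.004854 A
Part 3:
  I_R1 = (V_0 - V_1)/R1 = (5 - 4.854)/30 = 0.004854 A
  P_R1 = I_R1² × R1 = (0.004854)² × 30 = 0.0007069 W
Part 4:
  Power in each resistor, P = (ΔV)²/R:
    P_R1 = (5 - 4.854)²/30 = 0.0007069 W
    P_R2 = (4.854 - 0)²/1000 = 0.02356 W
  P_total = P_R1 + P_R2 = 0.02427 W

Final answers:
1. V_1 = 4.854 V
2. I_R1 = 0.004854 A
3. P_R1 = 0.0007069 W
4. P_total = 0.02427 W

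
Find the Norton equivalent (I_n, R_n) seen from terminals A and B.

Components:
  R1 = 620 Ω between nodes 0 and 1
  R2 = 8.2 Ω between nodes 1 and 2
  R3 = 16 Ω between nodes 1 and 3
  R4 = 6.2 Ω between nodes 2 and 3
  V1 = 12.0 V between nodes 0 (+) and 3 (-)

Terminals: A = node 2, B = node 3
Find the Thévenin equivalent first; then I_n = V_th/R_th and R_n = R_th.
Step 1 — V_th is the open-circuit voltage V_A - V_B (nothing connected across the terminals).
Nodal analysis, taking node 3 as the 0 V reference.
Source V1 fixes V_0 = 12 V.
KCL at each unknown node (sum of currents leaving = 0; resistances in Ω):
  Node 1: (V_1 - 12)/620 + (V_1 - V_2)/8.2 + (V_1 - 0)/16 = 0
  Node 2: (V_2 - V_1)/8.2 + (V_2 - 0)/6.2 = 0
Collecting terms (coefficients in siemens):
  0.1861·V_1 - 0.122·V_2 = 0.01935
  0.2832·V_2 - 0.122·V_1 = 0
Determinant D = (0.1861)(0.2832) - (-0.122)(-0.122) = 0.03783
V_1 = [(0.01935)(0.2832) - (-0.122)(0)]/D = 0.1449 V
V_2 = [(0.1861)(0) - (0.01935)(-0.122)]/D = 0.0624 V
V_th = V_2 - V_3 = 0.0624 - 0 = 0.0624 V
Step 2 — R_th: zero the source — replace V1 by a short circuit (node 3 merges into node 0) — and find the resistance seen between A (node 2) and B (node 0).
Reduce the network between node 2 (A) and node 0 (B) by series/parallel combination:
  Rp1 = R1 ‖ R3 (parallel, both between nodes 0 and 1) = 1/(1/620 + 1/16) = 15.6 Ω
  Rs1 = R2 + Rp1 (series, joined only at node 1) = 8.2 + 15.6 = 23.8 Ω
  Rp2 = R4 ‖ Rs1 (parallel, both between nodes 0 and 2) = 1/(1/6.2 + 1/23.8) = 4.919 Ω
R_th = 4.919 Ω
I_n = V_th/R_th = 0.0624/4.919 = 0.01269 A, and R_n = R_th = 4.919 Ω

Final answer: I_n = 0.01269 A, R_n = 4.919 Ω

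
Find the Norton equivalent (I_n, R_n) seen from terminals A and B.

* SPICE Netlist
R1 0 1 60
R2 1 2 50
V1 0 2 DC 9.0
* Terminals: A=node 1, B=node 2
Find the Thévenin equivalent first; then I_n = V_th/R_th and R_n = R_th.
Step 1 — V_th is the open-circuit voltage V_A - V_B (nothing connected across the terminals).
Nodal analysis, taking node 2 as the 0 V reference.
Source V1 fixes V_0 = 9 V.
KCL at each unknown node (sum of currents leaving = 0; resistances in Ω):
  Node 1: (V_1 - 9)/60 + (V_1 - 0)/50 = 0
Collecting terms: 0.03667 × V_1 = 0.15  =>  V_1 = 4.091 V
V_th = V_1 - V_2 = 4.091 - 0 = 4.091 V
Step 2 — R_th: zero the source — replace V1 by a short circuit (node 2 merges into node 0) — and find the resistance seen between A (node 1) and B (node 0).
Reduce the network between node 1 (A) and node 0 (B) by series/parallel combination:
  Rp1 = R1 ‖ R2 (parallel, both between nodes 0 and 1) = 1/(1/60 + 1/50) = 27.27 Ω
R_th = 27.27 Ω
I_n = V_th/R_th = 4.091/27.27 = 0.15 A, and R_n = R_th = 27.27 Ω

Final answer: I_n = 0.15 A, R_n = 27.27 Ω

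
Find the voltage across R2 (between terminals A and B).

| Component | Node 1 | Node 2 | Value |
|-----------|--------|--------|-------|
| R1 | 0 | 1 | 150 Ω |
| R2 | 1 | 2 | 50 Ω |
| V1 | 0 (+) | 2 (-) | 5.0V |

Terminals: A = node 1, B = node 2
R1 and R2 are in series across V1 (node 0 → node 1 → node 2), and the output A–B is taken across R2, so this is a voltage divider.
Series current: I = V1/(R1 + R2) = 5/(150 + 50) = 5/200 = 0.025 A
V_R2 = I × R2 = V1 × R2/(R1 + R2) = 5 × 50/200 = 1.25 V

Final answer: 1.25 V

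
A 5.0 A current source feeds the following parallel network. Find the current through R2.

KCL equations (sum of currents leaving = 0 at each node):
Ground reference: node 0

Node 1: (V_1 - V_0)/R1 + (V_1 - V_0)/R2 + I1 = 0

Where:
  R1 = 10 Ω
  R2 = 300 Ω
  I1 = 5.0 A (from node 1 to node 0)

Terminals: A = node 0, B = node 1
All resistors sit directly between nodes 0 and 1, so they are in parallel and share one voltage V; the full source current 5 A splits among them.
1/R_par = 1/10 + 1/300 = 0.1033 S  =>  R_par = 9.677 Ω
V = I × R_par = 5 × 9.677 = 48.39 V
I_R2 = V/R2 = 48.39/300 = 0.1613 A

Final answer: 0.1613 A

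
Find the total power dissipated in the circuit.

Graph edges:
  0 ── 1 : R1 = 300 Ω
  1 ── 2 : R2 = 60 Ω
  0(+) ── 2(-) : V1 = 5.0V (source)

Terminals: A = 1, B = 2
Nodal analysis, taking node 2 as the 0 V reference.
Source V1 fixes V_0 = 5 V.
KCL at each unknown node (sum of currents leaving = 0; resistances in Ω):
  Node 1: (V_1 - 5)/300 + (V_1 - 0)/60 = 0
Collecting terms: 0.02 × V_1 = 0.01667  =>  V_1 = 0.8333 V
Power in each resistor, P = (ΔV)²/R:
  P_R1 = (5 - 0.8333)²/300 = 0.05787 W
  P_R2 = (0.8333 - 0)²/60 = 0.01157 W
P_total = P_R1 + P_R2 = 0.06944 W

Final answer: 0.06944 W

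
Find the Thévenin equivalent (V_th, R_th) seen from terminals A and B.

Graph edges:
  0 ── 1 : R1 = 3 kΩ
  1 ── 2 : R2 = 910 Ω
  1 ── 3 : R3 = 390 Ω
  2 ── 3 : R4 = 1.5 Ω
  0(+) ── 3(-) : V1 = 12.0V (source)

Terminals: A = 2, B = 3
Step 1 — V_th is the open-circuit voltage V_A - V_B (nothing connected across the terminals).
Nodal analysis, taking node 3 as the 0 V reference.
Source V1 fixes V_0 = 12 V.
KCL at each unknown node (sum of currents leaving = 0; resistances in Ω):
  Node 1: (V_1 - 12)/3000 + (V_1 - V_2)/910 + (V_1 - 0)/390 = 0
  Node 2: (V_2 - V_1)/910 + (V_2 - 0)/1.5 = 0
Collecting terms (coefficients in siemens):
  0.003996·V_1 - 0.001099·V_2 = 0.004
  0.6678·V_2 - 0.001099·V_1 = 0
Determinant D = (0.003996)(0.6678) - (-0.001099)(-0.001099) = 0.002667
V_1 = [(0.004)(0.6678) - (-0.001099)(0)]/D = 1.001 V
V_2 = [(0.003996)(0) - (0.004)(-0.001099)]/D = 0.001648 V
V_th = V_2 - V_3 = 0.001648 - 0 = 0.001648 V
Step 2 — R_th: zero the source — replace V1 by a short circuit (node 3 merges into node 0) — and find the resistance seen between A (node 2) and B (node 0).
Reduce the network between node 2 (A) and node 0 (B) by series/parallel combination:
  Rp1 = R1 ‖ R3 (parallel, both between nodes 0 and 1) = 1/(1/3000 + 1/390) = 345.1 Ω
  Rs1 = R2 + Rp1 (series, joined only at node 1) = 910 + 345.1 = 1255 Ω
  Rp2 = R4 ‖ Rs1 (parallel, both between nodes 0 and 2) = 1/(1/1.5 + 1/1255) = 1.498 Ω
R_th = 1.498 Ω

Final answer: V_th = 0.001648 V, R_th = 1.498 Ω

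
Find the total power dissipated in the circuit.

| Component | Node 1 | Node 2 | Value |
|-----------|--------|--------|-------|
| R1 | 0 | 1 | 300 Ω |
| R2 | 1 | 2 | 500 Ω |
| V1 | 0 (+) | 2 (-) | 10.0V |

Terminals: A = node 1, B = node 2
Nodal analysis, taking node 2 as the 0 V reference.
Source V1 fixes V_0 = 10 V.
KCL at each unknown node (sum of currents leaving = 0; resistances in Ω):
  Node 1: (V_1 - 10)/300 + (V_1 - 0)/500 = 0
Collecting terms: 0.005333 × V_1 = 0.03333  =>  V_1 = 6.25 V
Power in each resistor, P = (ΔV)²/R:
  P_R1 = (10 - 6.25)²/300 = 0.04688 W
  P_R2 = (6.25 - 0)²/500 = 0.07812 W
P_total = P_R1 + P_R2 = 0.125 W

Final answer: 0.125 W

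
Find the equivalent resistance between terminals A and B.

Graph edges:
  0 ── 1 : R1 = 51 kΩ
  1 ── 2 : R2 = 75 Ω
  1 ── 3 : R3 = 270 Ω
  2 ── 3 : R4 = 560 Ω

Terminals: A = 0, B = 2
Reduce the network between node 0 (A) and node 2 (B) by series/parallel combination:
  Rs1 = R3 + R4 (series, joined only at node 3) = 270 + 560 = 830 Ω
  Rp1 = R2 ‖ Rs1 (parallel, both between nodes 1 and 2) = 1/(1/75 + 1/830) = 68.78 Ω
  Rs2 = R1 + Rp1 (series, joined only at node 1) = 51000 + 68.78 = 51070 Ω
R_eq = 51.07 kΩ

Final answer: 51.07 kΩ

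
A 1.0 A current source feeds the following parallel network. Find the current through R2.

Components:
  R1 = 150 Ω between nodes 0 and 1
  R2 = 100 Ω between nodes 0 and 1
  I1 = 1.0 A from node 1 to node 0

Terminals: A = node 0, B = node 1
All resistors sit directly between nodes 0 and 1, so they are in parallel and share one voltage V; the full source current 1 A splits among them.
1/R_par = 1/150 + 1/100 = 0.01667 S  =>  R_par = 60 Ω
V = I × R_par = 1 × 60 = 60 V
I_R2 = V/R2 = 60/100 = 0.6 A

Final answer: 0.6 A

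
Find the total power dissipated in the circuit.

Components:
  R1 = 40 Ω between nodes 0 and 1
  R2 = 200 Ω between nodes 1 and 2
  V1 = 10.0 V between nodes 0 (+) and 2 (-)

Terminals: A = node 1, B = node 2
Nodal analysis, taking node 2 as the 0 V reference.
Source V1 fixes V_0 = 10 V.
KCL at each unknown node (sum of currents leaving = 0; resistances in Ω):
  Node 1: (V_1 - 10)/40 + (V_1 - 0)/200 = 0
Collecting terms: 0.03 × V_1 = 0.25  =>  V_1 = 8.333 V
Power in each resistor, P = (ΔV)²/R:
  P_R1 = (10 - 8.333)²/40 = 0.06944 W
  P_R2 = (8.333 - 0)²/200 = 0.3472 W
P_total = P_R1 + P_R2 = 0.4167 W

Final answer: 0.4167 W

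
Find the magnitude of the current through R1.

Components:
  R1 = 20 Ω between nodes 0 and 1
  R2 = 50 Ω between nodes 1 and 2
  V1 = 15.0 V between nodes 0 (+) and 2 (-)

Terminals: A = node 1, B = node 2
Nodal analysis, taking node 2 as the 0 V reference.
Source V1 fixes V_0 = 15 V.
KCL at each unknown node (sum of currents leaving = 0; resistances in Ω):
  Node 1: (V_1 - 15)/20 + (V_1 - 0)/50 = 0
Collecting terms: 0.07 × V_1 = 0.75  =>  V_1 = 10.71 V
I_R1 = (V_0 - V_1)/R1 = (15 - 10.71)/20 = 0.2143 A
|I_R1| = 0.2143 A

Final answer: |I_R1| = 0.2143 A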